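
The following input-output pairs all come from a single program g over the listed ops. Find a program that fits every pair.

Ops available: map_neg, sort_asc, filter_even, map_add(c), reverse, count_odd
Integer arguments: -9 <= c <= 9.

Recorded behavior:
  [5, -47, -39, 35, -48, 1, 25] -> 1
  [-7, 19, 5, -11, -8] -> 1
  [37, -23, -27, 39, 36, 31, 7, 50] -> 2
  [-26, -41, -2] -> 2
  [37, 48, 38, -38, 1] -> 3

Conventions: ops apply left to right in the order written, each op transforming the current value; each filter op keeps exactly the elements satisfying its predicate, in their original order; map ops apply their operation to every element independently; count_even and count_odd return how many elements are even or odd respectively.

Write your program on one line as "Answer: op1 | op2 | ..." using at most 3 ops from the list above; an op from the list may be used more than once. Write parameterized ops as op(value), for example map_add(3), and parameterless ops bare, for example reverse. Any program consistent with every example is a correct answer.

map_add(3) | sort_asc | count_odd

Check, running the answer program on each example:
  [5, -47, -39, 35, -48, 1, 25] -> [8, -44, -36, 38, -45, 4, 28] -> [-45, -44, -36, 4, 8, 28, 38] -> 1
  [-7, 19, 5, -11, -8] -> [-4, 22, 8, -8, -5] -> [-8, -5, -4, 8, 22] -> 1
  [37, -23, -27, 39, 36, 31, 7, 50] -> [40, -20, -24, 42, 39, 34, 10, 53] -> [-24, -20, 10, 34, 39, 40, 42, 53] -> 2
  [-26, -41, -2] -> [-23, -38, 1] -> [-38, -23, 1] -> 2
  [37, 48, 38, -38, 1] -> [40, 51, 41, -35, 4] -> [-35, 4, 40, 41, 51] -> 3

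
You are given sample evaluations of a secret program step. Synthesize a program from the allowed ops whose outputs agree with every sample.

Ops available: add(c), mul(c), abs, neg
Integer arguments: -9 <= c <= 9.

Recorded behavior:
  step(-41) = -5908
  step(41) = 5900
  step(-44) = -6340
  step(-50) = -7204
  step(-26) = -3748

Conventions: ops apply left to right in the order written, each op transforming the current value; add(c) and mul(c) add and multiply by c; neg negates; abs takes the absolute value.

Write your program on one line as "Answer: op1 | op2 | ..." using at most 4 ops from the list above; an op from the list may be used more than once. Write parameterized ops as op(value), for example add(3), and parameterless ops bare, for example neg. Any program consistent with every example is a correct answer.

mul(8) | mul(9) | mul(2) | add(-4)

Check, running the answer program on each example:
  -41 -> -328 -> -2952 -> -5904 -> -5908
  41 -> 328 -> 2952 -> 5904 -> 5900
  -44 -> -352 -> -3168 -> -6336 -> -6340
  -50 -> -400 -> -3600 -> -7200 -> -7204
  -26 -> -208 -> -1872 -> -3744 -> -3748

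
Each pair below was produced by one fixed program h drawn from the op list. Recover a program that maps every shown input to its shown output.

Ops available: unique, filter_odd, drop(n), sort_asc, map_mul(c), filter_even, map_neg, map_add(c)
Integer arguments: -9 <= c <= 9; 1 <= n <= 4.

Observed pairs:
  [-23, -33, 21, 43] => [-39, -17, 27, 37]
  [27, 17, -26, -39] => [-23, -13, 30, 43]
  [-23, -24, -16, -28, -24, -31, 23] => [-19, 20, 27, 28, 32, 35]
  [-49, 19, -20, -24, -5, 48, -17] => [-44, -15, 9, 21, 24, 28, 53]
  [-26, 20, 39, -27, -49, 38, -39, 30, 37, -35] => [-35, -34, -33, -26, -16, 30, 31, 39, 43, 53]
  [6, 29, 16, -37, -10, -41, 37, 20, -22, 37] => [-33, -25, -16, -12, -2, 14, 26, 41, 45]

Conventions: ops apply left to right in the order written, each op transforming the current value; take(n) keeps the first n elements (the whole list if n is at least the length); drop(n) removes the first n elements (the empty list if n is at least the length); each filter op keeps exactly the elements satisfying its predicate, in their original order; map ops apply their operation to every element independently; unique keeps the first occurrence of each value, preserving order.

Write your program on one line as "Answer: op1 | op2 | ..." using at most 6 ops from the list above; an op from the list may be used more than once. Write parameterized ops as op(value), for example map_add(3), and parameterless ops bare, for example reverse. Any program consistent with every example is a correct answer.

map_add(-8) | map_add(4) | map_neg | unique | sort_asc

Check, running the answer program on each example:
  [-23, -33, 21, 43] -> [-31, -41, 13, 35] -> [-27, -37, 17, 39] -> [27, 37, -17, -39] -> [27, 37, -17, -39] -> [-39, -17, 27, 37]
  [27, 17, -26, -39] -> [19, 9, -34, -47] -> [23, 13, -30, -43] -> [-23, -13, 30, 43] -> [-23, -13, 30, 43] -> [-23, -13, 30, 43]
  [-23, -24, -16, -28, -24, -31, 23] -> [-31, -32, -24, -36, -32, -39, 15] -> [-27, -28, -20, -32, -28, -35, 19] -> [27, 28, 20, 32, 28, 35, -19] -> [27, 28, 20, 32, 35, -19] -> [-19, 20, 27, 28, 32, 35]
  [-49, 19, -20, -24, -5, 48, -17] -> [-57, 11, -28, -32, -13, 40, -25] -> [-53, 15, -24, -28, -9, 44, -21] -> [53, -15, 24, 28, 9, -44, 21] -> [53, -15, 24, 28, 9, -44, 21] -> [-44, -15, 9, 21, 24, 28, 53]
  [-26, 20, 39, -27, -49, 38, -39, 30, 37, -35] -> [-34, 12, 31, -35, -57, 30, -47, 22, 29, -43] -> [-30, 16, 35, -31, -53, 34, -43, 26, 33, -39] -> [30, -16, -35, 31, 53, -34, 43, -26, -33, 39] -> [30, -16, -35, 31, 53, -34, 43, -26, -33, 39] -> [-35, -34, -33, -26, -16, 30, 31, 39, 43, 53]
  [6, 29, 16, -37, -10, -41, 37, 20, -22, 37] -> [-2, 21, 8, -45, -18, -49, 29, 12, -30, 29] -> [2, 25, 12, -41, -14, -45, 33, 16, -26, 33] -> [-2, -25, -12, 41, 14, 45, -33, -16, 26, -33] -> [-2, -25, -12, 41, 14, 45, -33, -16, 26] -> [-33, -25, -16, -12, -2, 14, 26, 41, 45]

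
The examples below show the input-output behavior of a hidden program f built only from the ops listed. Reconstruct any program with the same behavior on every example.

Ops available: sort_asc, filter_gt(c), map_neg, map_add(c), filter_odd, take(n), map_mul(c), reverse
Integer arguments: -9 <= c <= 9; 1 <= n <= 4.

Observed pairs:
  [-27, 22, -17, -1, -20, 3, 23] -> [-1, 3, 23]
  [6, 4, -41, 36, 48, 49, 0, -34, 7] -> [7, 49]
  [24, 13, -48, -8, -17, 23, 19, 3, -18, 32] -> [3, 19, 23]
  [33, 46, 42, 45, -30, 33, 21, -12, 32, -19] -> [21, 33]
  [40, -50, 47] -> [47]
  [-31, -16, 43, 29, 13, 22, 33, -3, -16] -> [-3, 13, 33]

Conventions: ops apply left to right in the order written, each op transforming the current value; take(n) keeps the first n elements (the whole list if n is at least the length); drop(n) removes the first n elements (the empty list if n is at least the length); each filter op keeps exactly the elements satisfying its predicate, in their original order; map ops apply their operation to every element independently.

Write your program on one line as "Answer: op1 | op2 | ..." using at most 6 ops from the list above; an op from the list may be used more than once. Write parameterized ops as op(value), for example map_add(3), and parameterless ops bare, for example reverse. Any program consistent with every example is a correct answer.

reverse | filter_odd | take(3) | sort_asc | filter_gt(-4)

Check, running the answer program on each example:
  [-27, 22, -17, -1, -20, 3, 23] -> [23, 3, -20, -1, -17, 22, -27] -> [23, 3, -1, -17, -27] -> [23, 3, -1] -> [-1, 3, 23] -> [-1, 3, 23]
  [6, 4, -41, 36, 48, 49, 0, -34, 7] -> [7, -34, 0, 49, 48, 36, -41, 4, 6] -> [7, 49, -41] -> [7, 49, -41] -> [-41, 7, 49] -> [7, 49]
  [24, 13, -48, -8, -17, 23, 19, 3, -18, 32] -> [32, -18, 3, 19, 23, -17, -8, -48, 13, 24] -> [3, 19, 23, -17, 13] -> [3, 19, 23] -> [3, 19, 23] -> [3, 19, 23]
  [33, 46, 42, 45, -30, 33, 21, -12, 32, -19] -> [-19, 32, -12, 21, 33, -30, 45, 42, 46, 33] -> [-19, 21, 33, 45, 33] -> [-19, 21, 33] -> [-19, 21, 33] -> [21, 33]
  [40, -50, 47] -> [47, -50, 40] -> [47] -> [47] -> [47] -> [47]
  [-31, -16, 43, 29, 13, 22, 33, -3, -16] -> [-16, -3, 33, 22, 13, 29, 43, -16, -31] -> [-3, 33, 13, 29, 43, -31] -> [-3, 33, 13] -> [-3, 13, 33] -> [-3, 13, 33]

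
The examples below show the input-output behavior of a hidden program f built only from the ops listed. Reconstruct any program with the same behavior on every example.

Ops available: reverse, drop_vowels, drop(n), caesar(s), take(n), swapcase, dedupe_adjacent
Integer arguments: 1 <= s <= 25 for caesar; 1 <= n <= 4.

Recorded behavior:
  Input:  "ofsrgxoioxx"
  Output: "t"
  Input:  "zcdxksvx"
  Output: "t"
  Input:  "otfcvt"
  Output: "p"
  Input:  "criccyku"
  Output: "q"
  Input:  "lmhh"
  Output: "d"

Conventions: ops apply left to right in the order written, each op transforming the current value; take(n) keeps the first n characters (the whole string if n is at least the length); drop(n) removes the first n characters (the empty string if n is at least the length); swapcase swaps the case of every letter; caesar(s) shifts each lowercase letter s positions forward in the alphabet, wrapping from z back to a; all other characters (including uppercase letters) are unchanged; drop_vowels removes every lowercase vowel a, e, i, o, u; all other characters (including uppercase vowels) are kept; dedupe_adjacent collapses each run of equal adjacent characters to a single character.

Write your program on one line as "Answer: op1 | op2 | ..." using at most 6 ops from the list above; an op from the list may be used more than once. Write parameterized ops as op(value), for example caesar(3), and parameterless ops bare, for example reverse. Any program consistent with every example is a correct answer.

drop(3) | reverse | caesar(20) | take(1) | caesar(2)

Check, running the answer program on each example:
  "ofsrgxoioxx" -> "rgxoioxx" -> "xxoioxgr" -> "rriciral" -> "r" -> "t"
  "zcdxksvx" -> "xksvx" -> "xvskx" -> "rpmer" -> "r" -> "t"
  "otfcvt" -> "cvt" -> "tvc" -> "npw" -> "n" -> "p"
  "criccyku" -> "ccyku" -> "ukycc" -> "oesww" -> "o" -> "q"
  "lmhh" -> "h" -> "h" -> "b" -> "b" -> "d"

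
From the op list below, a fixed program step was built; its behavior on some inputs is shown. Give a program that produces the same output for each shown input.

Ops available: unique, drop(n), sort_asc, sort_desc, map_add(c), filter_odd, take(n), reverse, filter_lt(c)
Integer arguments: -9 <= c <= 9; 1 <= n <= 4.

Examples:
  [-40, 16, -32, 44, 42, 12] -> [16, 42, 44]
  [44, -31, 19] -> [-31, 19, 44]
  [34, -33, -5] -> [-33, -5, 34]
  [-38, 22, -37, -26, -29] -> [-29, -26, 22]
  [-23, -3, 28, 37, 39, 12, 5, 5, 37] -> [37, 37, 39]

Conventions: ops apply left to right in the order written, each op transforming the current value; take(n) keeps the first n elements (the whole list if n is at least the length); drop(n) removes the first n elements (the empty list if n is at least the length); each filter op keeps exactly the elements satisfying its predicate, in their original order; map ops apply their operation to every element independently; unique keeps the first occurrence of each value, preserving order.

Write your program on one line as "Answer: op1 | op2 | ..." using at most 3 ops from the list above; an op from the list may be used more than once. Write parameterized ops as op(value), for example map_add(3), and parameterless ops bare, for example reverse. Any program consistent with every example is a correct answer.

sort_desc | take(3) | reverse

Check, running the answer program on each example:
  [-40, 16, -32, 44, 42, 12] -> [44, 42, 16, 12, -32, -40] -> [44, 42, 16] -> [16, 42, 44]
  [44, -31, 19] -> [44, 19, -31] -> [44, 19, -31] -> [-31, 19, 44]
  [34, -33, -5] -> [34, -5, -33] -> [34, -5, -33] -> [-33, -5, 34]
  [-38, 22, -37, -26, -29] -> [22, -26, -29, -37, -38] -> [22, -26, -29] -> [-29, -26, 22]
  [-23, -3, 28, 37, 39, 12, 5, 5, 37] -> [39, 37, 37, 28, 12, 5, 5, -3, -23] -> [39, 37, 37] -> [37, 37, 39]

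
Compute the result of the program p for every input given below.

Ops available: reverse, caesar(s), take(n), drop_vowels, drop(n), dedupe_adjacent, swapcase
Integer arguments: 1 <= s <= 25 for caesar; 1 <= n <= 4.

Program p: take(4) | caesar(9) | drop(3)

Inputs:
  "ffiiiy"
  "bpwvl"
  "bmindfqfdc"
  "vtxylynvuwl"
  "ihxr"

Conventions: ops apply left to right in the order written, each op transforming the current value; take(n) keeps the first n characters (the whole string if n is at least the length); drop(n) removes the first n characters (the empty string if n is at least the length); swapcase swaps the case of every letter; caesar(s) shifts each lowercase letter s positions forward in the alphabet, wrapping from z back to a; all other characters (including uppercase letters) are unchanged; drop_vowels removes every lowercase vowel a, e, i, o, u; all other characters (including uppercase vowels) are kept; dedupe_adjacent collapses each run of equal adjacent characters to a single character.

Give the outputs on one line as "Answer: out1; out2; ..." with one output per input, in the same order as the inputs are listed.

Execution, op by op:
  "ffiiiy" -> "ffii" -> "oorr" -> "r"
  "bpwvl" -> "bpwv" -> "kyfe" -> "e"
  "bmindfqfdc" -> "bmin" -> "kvrw" -> "w"
  "vtxylynvuwl" -> "vtxy" -> "ecgh" -> "h"
  "ihxr" -> "ihxr" -> "rqga" -> "a"

"r"; "e"; "w"; "h"; "a"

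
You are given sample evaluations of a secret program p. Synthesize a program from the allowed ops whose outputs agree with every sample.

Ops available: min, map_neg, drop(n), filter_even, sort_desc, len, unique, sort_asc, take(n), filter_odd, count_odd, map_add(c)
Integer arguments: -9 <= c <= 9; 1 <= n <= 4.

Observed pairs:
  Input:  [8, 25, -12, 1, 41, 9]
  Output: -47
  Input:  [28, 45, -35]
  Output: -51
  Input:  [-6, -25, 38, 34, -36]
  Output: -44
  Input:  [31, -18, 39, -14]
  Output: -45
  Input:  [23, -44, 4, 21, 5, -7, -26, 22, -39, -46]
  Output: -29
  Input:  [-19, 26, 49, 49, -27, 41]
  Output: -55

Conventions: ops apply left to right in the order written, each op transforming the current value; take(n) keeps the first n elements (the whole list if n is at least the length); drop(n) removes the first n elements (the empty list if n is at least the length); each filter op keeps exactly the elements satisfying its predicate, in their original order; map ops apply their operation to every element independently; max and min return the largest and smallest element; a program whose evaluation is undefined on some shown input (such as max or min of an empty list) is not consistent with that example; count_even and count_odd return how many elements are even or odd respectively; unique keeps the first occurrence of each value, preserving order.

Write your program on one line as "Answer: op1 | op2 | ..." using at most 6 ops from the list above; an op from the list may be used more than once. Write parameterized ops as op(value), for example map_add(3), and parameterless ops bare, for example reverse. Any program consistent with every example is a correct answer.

sort_desc | map_add(1) | map_neg | map_add(-5) | min

Check, running the answer program on each example:
  [8, 25, -12, 1, 41, 9] -> [41, 25, 9, 8, 1, -12] -> [42, 26, 10, 9, 2, -11] -> [-42, -26, -10, -9, -2, 11] -> [-47, -31, -15, -14, -7, 6] -> -47
  [28, 45, -35] -> [45, 28, -35] -> [46, 29, -34] -> [-46, -29, 34] -> [-51, -34, 29] -> -51
  [-6, -25, 38, 34, -36] -> [38, 34, -6, -25, -36] -> [39, 35, -5, -24, -35] -> [-39, -35, 5, 24, 35] -> [-44, -40, 0, 19, 30] -> -44
  [31, -18, 39, -14] -> [39, 31, -14, -18] -> [40, 32, -13, -17] -> [-40, -32, 13, 17] -> [-45, -37, 8, 12] -> -45
  [23, -44, 4, 21, 5, -7, -26, 22, -39, -46] -> [23, 22, 21, 5, 4, -7, -26, -39, -44, -46] -> [24, 23, 22, 6, 5, -6, -25, -38, -43, -45] -> [-24, -23, -22, -6, -5, 6, 25, 38, 43, 45] -> [-29, -28, -27, -11, -10, 1, 20, 33, 38, 40] -> -29
  [-19, 26, 49, 49, -27, 41] -> [49, 49, 41, 26, -19, -27] -> [50, 50, 42, 27, -18, -26] -> [-50, -50, -42, -27, 18, 26] -> [-55, -55, -47, -32, 13, 21] -> -55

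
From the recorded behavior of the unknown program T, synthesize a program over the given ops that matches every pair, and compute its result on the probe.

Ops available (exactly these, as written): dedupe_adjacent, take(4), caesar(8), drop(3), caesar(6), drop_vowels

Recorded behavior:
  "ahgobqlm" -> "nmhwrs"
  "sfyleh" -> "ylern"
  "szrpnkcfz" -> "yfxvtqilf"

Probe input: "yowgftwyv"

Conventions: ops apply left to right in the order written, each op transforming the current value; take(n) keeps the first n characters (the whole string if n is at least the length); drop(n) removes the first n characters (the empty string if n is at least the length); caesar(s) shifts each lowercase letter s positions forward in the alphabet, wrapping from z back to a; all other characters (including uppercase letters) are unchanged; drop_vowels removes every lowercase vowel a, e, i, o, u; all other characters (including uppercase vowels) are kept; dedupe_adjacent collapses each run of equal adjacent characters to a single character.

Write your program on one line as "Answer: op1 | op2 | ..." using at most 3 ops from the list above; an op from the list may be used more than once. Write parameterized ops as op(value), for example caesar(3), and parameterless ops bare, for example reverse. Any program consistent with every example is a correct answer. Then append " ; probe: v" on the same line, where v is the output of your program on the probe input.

drop_vowels | caesar(6) ; probe: "ecmlzceb"

Check, running the answer program on each example:
  "ahgobqlm" -> "hgbqlm" -> "nmhwrs"
  "sfyleh" -> "sfylh" -> "ylern"
  "szrpnkcfz" -> "szrpnkcfz" -> "yfxvtqilf"
  probe: "yowgftwyv" -> "ywgftwyv" -> "ecmlzceb"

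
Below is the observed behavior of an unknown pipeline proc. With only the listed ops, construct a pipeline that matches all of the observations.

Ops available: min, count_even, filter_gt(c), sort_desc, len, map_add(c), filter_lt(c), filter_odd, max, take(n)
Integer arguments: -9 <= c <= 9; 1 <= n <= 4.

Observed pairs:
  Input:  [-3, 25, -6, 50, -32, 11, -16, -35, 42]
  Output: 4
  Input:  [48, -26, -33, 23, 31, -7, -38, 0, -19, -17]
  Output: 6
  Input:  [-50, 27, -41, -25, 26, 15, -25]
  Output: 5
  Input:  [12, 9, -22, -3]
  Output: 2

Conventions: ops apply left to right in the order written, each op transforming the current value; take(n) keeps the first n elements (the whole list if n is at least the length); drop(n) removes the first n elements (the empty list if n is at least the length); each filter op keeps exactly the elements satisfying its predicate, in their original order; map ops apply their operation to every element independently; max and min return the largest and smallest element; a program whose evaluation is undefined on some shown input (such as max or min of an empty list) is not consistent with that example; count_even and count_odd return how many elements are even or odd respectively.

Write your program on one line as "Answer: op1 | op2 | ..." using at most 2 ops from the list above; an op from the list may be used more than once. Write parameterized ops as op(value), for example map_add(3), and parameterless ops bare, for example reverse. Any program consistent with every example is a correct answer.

map_add(-9) | count_even

Check, running the answer program on each example:
  [-3, 25, -6, 50, -32, 11, -16, -35, 42] -> [-12, 16, -15, 41, -41, 2, -25, -44, 33] -> 4
  [48, -26, -33, 23, 31, -7, -38, 0, -19, -17] -> [39, -35, -42, 14, 22, -16, -47, -9, -28, -26] -> 6
  [-50, 27, -41, -25, 26, 15, -25] -> [-59, 18, -50, -34, 17, 6, -34] -> 5
  [12, 9, -22, -3] -> [3, 0, -31, -12] -> 2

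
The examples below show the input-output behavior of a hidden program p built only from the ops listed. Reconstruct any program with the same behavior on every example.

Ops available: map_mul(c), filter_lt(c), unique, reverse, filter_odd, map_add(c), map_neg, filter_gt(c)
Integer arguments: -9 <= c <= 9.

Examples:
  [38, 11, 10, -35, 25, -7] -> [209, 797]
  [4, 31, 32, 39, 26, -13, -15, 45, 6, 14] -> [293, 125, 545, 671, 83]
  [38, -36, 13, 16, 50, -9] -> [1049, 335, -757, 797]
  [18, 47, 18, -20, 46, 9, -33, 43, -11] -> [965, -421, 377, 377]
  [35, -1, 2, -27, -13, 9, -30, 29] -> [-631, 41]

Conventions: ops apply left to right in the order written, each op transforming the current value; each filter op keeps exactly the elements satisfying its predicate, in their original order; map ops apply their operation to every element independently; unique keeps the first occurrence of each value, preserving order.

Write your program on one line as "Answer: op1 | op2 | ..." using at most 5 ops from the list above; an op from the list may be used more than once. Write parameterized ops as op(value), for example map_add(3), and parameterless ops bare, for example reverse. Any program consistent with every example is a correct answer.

map_mul(-3) | reverse | map_mul(-7) | map_add(-1) | filter_odd

Check, running the answer program on each example:
  [38, 11, 10, -35, 25, -7] -> [-114, -33, -30, 105, -75, 21] -> [21, -75, 105, -30, -33, -114] -> [-147, 525, -735, 210, 231, 798] -> [-148, 524, -736, 209, 230, 797] -> [209, 797]
  [4, 31, 32, 39, 26, -13, -15, 45, 6, 14] -> [-12, -93, -96, -117, -78, 39, 45, -135, -18, -42] -> [-42, -18, -135, 45, 39, -78, -117, -96, -93, -12] -> [294, 126, 945, -315, -273, 546, 819, 672, 651, 84] -> [293, 125, 944, -316, -274, 545, 818, 671, 650, 83] -> [293, 125, 545, 671, 83]
  [38, -36, 13, 16, 50, -9] -> [-114, 108, -39, -48, -150, 27] -> [27, -150, -48, -39, 108, -114] -> [-189, 1050, 336, 273, -756, 798] -> [-190, 1049, 335, 272, -757, 797] -> [1049, 335, -757, 797]
  [18, 47, 18, -20, 46, 9, -33, 43, -11] -> [-54, -141, -54, 60, -138, -27, 99, -129, 33] -> [33, -129, 99, -27, -138, 60, -54, -141, -54] -> [-231, 903, -693, 189, 966, -420, 378, 987, 378] -> [-232, 902, -694, 188, 965, -421, 377, 986, 377] -> [965, -421, 377, 377]
  [35, -1, 2, -27, -13, 9, -30, 29] -> [-105, 3, -6, 81, 39, -27, 90, -87] -> [-87, 90, -27, 39, 81, -6, 3, -105] -> [609, -630, 189, -273, -567, 42, -21, 735] -> [608, -631, 188, -274, -568, 41, -22, 734] -> [-631, 41]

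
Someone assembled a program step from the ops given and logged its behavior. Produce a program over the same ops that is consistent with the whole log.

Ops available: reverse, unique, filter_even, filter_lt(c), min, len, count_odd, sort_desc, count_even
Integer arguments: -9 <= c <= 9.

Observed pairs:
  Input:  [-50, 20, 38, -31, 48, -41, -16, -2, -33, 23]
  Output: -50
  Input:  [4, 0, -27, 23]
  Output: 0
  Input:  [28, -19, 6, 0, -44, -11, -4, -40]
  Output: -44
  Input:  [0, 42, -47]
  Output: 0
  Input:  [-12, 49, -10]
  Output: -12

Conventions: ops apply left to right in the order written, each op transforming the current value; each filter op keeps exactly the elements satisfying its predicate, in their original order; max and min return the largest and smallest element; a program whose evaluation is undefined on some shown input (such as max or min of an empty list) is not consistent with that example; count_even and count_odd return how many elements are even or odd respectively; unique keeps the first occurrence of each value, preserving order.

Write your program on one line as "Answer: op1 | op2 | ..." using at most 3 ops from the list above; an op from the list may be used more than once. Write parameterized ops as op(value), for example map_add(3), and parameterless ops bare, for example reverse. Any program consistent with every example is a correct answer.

reverse | filter_even | min

Check, running the answer program on each example:
  [-50, 20, 38, -31, 48, -41, -16, -2, -33, 23] -> [23, -33, -2, -16, -41, 48, -31, 38, 20, -50] -> [-2, -16, 48, 38, 20, -50] -> -50
  [4, 0, -27, 23] -> [23, -27, 0, 4] -> [0, 4] -> 0
  [28, -19, 6, 0, -44, -11, -4, -40] -> [-40, -4, -11, -44, 0, 6, -19, 28] -> [-40, -4, -44, 0, 6, 28] -> -44
  [0, 42, -47] -> [-47, 42, 0] -> [42, 0] -> 0
  [-12, 49, -10] -> [-10, 49, -12] -> [-10, -12] -> -12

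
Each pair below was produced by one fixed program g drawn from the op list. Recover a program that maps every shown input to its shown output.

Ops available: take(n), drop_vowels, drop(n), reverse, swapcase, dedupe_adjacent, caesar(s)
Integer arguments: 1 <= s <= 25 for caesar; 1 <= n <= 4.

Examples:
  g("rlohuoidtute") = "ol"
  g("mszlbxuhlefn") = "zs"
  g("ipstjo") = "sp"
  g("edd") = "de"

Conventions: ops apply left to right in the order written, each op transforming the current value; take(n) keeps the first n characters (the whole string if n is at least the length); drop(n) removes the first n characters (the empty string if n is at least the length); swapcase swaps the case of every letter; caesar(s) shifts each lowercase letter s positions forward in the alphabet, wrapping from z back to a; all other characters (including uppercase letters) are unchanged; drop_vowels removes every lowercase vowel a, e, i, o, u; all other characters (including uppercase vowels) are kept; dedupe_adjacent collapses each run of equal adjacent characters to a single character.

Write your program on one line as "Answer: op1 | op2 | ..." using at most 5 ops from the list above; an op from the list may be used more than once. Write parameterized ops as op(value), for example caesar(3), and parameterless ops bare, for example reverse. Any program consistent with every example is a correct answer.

dedupe_adjacent | take(3) | reverse | take(2)

Check, running the answer program on each example:
  "rlohuoidtute" -> "rlohuoidtute" -> "rlo" -> "olr" -> "ol"
  "mszlbxuhlefn" -> "mszlbxuhlefn" -> "msz" -> "zsm" -> "zs"
  "ipstjo" -> "ipstjo" -> "ips" -> "spi" -> "sp"
  "edd" -> "ed" -> "ed" -> "de" -> "de"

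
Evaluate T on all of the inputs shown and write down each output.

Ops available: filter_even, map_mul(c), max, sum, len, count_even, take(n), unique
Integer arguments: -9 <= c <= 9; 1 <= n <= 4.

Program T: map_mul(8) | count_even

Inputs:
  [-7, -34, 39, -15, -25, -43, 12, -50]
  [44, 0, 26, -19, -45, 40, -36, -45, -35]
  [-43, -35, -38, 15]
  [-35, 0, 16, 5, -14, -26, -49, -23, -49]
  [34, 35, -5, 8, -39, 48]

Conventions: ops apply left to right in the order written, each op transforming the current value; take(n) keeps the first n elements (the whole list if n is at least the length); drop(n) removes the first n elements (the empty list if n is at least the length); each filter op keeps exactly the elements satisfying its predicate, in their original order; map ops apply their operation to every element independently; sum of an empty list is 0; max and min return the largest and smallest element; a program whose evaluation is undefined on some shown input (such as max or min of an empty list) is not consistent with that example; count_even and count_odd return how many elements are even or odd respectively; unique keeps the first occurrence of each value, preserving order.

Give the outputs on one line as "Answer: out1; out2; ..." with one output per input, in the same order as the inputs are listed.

Execution, op by op:
  [-7, -34, 39, -15, -25, -43, 12, -50] -> [-56, -272, 312, -120, -200, -344, 96, -400] -> 8
  [44, 0, 26, -19, -45, 40, -36, -45, -35] -> [352, 0, 208, -152, -360, 320, -288, -360, -280] -> 9
  [-43, -35, -38, 15] -> [-344, -280, -304, 120] -> 4
  [-35, 0, 16, 5, -14, -26, -49, -23, -49] -> [-280, 0, 128, 40, -112, -208, -392, -184, -392] -> 9
  [34, 35, -5, 8, -39, 48] -> [272, 280, -40, 64, -312, 384] -> 6

8; 9; 4; 9; 6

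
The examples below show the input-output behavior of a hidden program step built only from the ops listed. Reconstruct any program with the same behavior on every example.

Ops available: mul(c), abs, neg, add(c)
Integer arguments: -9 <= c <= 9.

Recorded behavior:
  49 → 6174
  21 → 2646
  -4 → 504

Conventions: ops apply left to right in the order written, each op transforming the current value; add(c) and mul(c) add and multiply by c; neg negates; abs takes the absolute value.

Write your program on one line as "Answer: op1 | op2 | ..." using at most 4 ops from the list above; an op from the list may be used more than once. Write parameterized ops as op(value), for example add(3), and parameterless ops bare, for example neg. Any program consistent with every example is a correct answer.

abs | mul(9) | mul(2) | mul(7)

Check, running the answer program on each example:
  49 -> 49 -> 441 -> 882 -> 6174
  21 -> 21 -> 189 -> 378 -> 2646
  -4 -> 4 -> 36 -> 72 -> 504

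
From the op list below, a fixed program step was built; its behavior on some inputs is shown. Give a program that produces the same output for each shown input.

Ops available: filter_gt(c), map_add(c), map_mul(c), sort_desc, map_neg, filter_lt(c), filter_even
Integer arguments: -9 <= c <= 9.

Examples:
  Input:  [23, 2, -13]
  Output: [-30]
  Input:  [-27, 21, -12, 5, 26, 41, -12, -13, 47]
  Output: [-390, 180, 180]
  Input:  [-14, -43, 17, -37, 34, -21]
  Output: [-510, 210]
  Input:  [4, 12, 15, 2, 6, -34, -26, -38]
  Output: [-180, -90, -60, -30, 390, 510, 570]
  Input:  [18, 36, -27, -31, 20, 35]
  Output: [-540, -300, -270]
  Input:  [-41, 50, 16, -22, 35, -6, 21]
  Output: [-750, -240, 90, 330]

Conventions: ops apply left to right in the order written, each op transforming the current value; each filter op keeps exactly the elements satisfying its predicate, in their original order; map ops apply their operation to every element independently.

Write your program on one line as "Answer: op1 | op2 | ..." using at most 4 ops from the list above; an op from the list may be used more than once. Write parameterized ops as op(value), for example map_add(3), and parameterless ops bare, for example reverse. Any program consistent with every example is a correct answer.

sort_desc | map_mul(5) | map_mul(-3) | filter_even

Check, running the answer program on each example:
  [23, 2, -13] -> [23, 2, -13] -> [115, 10, -65] -> [-345, -30, 195] -> [-30]
  [-27, 21, -12, 5, 26, 41, -12, -13, 47] -> [47, 41, 26, 21, 5, -12, -12, -13, -27] -> [235, 205, 130, 105, 25, -60, -60, -65, -135] -> [-705, -615, -390, -315, -75, 180, 180, 195, 405] -> [-390, 180, 180]
  [-14, -43, 17, -37, 34, -21] -> [34, 17, -14, -21, -37, -43] -> [170, 85, -70, -105, -185, -215] -> [-510, -255, 210, 315, 555, 645] -> [-510, 210]
  [4, 12, 15, 2, 6, -34, -26, -38] -> [15, 12, 6, 4, 2, -26, -34, -38] -> [75, 60, 30, 20, 10, -130, -170, -190] -> [-225, -180, -90, -60, -30, 390, 510, 570] -> [-180, -90, -60, -30, 390, 510, 570]
  [18, 36, -27, -31, 20, 35] -> [36, 35, 20, 18, -27, -31] -> [180, 175, 100, 90, -135, -155] -> [-540, -525, -300, -270, 405, 465] -> [-540, -300, -270]
  [-41, 50, 16, -22, 35, -6, 21] -> [50, 35, 21, 16, -6, -22, -41] -> [250, 175, 105, 80, -30, -110, -205] -> [-750, -525, -315, -240, 90, 330, 615] -> [-750, -240, 90, 330]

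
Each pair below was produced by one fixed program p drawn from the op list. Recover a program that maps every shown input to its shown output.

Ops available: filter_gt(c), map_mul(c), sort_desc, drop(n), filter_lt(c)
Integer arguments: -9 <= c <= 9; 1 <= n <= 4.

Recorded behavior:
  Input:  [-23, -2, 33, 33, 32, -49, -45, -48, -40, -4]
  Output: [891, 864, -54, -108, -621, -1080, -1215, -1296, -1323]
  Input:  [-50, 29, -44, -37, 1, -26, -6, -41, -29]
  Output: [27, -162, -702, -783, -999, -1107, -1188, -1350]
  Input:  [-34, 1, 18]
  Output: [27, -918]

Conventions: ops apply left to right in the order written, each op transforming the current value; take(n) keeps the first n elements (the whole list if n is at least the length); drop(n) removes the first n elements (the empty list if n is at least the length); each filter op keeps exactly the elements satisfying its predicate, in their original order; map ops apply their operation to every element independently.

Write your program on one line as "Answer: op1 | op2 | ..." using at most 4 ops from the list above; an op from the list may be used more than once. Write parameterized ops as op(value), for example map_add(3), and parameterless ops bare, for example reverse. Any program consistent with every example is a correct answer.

sort_desc | drop(1) | map_mul(9) | map_mul(3)

Check, running the answer program on each example:
  [-23, -2, 33, 33, 32, -49, -45, -48, -40, -4] -> [33, 33, 32, -2, -4, -23, -40, -45, -48, -49] -> [33, 32, -2, -4, -23, -40, -45, -48, -49] -> [297, 288, -18, -36, -207, -360, -405, -432, -441] -> [891, 864, -54, -108, -621, -1080, -1215, -1296, -1323]
  [-50, 29, -44, -37, 1, -26, -6, -41, -29] -> [29, 1, -6, -26, -29, -37, -41, -44, -50] -> [1, -6, -26, -29, -37, -41, -44, -50] -> [9, -54, -234, -261, -333, -369, -396, -450] -> [27, -162, -702, -783, -999, -1107, -1188, -1350]
  [-34, 1, 18] -> [18, 1, -34] -> [1, -34] -> [9, -306] -> [27, -918]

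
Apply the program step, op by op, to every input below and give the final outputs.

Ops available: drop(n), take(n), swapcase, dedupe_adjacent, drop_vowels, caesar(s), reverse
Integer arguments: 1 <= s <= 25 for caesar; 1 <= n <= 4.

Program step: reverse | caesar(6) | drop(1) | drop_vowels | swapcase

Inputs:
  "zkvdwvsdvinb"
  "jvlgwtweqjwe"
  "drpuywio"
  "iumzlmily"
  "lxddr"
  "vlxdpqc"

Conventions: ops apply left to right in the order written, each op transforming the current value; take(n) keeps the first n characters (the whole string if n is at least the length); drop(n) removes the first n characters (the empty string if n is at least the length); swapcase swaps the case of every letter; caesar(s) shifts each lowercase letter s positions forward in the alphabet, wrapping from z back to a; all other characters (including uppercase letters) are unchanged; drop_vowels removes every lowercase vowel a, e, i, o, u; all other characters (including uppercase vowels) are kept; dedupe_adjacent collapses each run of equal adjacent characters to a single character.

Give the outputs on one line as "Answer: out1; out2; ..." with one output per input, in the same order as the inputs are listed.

"TBJYBCJBQF"; "CPWKCZCMRBP"; "CVXJ"; "RSRFS"; "JJDR"; "WVJDRB"

Execution, op by op:
  "zkvdwvsdvinb" -> "bnivdsvwdvkz" -> "htobjybcjbqf" -> "tobjybcjbqf" -> "tbjybcjbqf" -> "TBJYBCJBQF"
  "jvlgwtweqjwe" -> "ewjqewtwglvj" -> "kcpwkczcmrbp" -> "cpwkczcmrbp" -> "cpwkczcmrbp" -> "CPWKCZCMRBP"
  "drpuywio" -> "oiwyuprd" -> "uoceavxj" -> "oceavxj" -> "cvxj" -> "CVXJ"
  "iumzlmily" -> "ylimlzmui" -> "erosrfsao" -> "rosrfsao" -> "rsrfs" -> "RSRFS"
  "lxddr" -> "rddxl" -> "xjjdr" -> "jjdr" -> "jjdr" -> "JJDR"
  "vlxdpqc" -> "cqpdxlv" -> "iwvjdrb" -> "wvjdrb" -> "wvjdrb" -> "WVJDRB"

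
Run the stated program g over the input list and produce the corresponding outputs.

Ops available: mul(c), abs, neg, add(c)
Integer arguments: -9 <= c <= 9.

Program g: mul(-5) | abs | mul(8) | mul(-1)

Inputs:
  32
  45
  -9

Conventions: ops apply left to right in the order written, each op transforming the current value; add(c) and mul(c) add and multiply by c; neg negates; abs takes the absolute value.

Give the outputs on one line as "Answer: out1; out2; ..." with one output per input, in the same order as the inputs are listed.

Execution, op by op:
  32 -> -160 -> 160 -> 1280 -> -1280
  45 -> -225 -> 225 -> 1800 -> -1800
  -9 -> 45 -> 45 -> 360 -> -360

-1280; -1800; -360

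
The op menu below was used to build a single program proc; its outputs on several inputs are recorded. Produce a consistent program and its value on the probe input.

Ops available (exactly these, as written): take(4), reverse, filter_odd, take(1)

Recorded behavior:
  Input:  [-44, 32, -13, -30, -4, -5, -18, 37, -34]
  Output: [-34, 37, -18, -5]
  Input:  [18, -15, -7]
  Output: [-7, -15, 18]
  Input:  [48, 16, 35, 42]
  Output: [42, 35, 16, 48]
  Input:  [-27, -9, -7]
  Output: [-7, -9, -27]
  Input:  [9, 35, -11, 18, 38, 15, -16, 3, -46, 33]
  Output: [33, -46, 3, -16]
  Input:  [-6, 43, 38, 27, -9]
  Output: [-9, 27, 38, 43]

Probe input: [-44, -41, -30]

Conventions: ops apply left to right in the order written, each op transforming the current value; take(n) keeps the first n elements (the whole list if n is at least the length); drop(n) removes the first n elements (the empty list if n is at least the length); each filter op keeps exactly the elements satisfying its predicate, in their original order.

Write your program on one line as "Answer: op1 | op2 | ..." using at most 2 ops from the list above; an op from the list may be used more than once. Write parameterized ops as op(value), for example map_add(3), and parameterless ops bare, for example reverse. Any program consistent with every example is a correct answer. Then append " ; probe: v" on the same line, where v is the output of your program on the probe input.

reverse | take(4) ; probe: [-30, -41, -44]

Check, running the answer program on each example:
  [-44, 32, -13, -30, -4, -5, -18, 37, -34] -> [-34, 37, -18, -5, -4, -30, -13, 32, -44] -> [-34, 37, -18, -5]
  [18, -15, -7] -> [-7, -15, 18] -> [-7, -15, 18]
  [48, 16, 35, 42] -> [42, 35, 16, 48] -> [42, 35, 16, 48]
  [-27, -9, -7] -> [-7, -9, -27] -> [-7, -9, -27]
  [9, 35, -11, 18, 38, 15, -16, 3, -46, 33] -> [33, -46, 3, -16, 15, 38, 18, -11, 35, 9] -> [33, -46, 3, -16]
  [-6, 43, 38, 27, -9] -> [-9, 27, 38, 43, -6] -> [-9, 27, 38, 43]
  probe: [-44, -41, -30] -> [-30, -41, -44] -> [-30, -41, -44]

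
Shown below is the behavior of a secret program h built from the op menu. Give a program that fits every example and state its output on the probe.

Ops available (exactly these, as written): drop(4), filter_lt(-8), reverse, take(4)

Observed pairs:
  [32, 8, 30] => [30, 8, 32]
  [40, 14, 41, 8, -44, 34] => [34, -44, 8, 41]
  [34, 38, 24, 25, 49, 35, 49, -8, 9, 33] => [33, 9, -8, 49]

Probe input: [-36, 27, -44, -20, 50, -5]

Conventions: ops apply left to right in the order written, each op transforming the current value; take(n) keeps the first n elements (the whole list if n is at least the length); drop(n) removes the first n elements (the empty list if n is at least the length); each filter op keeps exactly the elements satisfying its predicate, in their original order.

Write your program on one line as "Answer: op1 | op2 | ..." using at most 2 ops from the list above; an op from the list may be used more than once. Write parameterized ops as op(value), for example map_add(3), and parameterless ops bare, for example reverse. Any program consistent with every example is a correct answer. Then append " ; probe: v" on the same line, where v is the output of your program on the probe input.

reverse | take(4) ; probe: [-5, 50, -20, -44]

Check, running the answer program on each example:
  [32, 8, 30] -> [30, 8, 32] -> [30, 8, 32]
  [40, 14, 41, 8, -44, 34] -> [34, -44, 8, 41, 14, 40] -> [34, -44, 8, 41]
  [34, 38, 24, 25, 49, 35, 49, -8, 9, 33] -> [33, 9, -8, 49, 35, 49, 25, 24, 38, 34] -> [33, 9, -8, 49]
  probe: [-36, 27, -44, -20, 50, -5] -> [-5, 50, -20, -44, 27, -36] -> [-5, 50, -20, -44]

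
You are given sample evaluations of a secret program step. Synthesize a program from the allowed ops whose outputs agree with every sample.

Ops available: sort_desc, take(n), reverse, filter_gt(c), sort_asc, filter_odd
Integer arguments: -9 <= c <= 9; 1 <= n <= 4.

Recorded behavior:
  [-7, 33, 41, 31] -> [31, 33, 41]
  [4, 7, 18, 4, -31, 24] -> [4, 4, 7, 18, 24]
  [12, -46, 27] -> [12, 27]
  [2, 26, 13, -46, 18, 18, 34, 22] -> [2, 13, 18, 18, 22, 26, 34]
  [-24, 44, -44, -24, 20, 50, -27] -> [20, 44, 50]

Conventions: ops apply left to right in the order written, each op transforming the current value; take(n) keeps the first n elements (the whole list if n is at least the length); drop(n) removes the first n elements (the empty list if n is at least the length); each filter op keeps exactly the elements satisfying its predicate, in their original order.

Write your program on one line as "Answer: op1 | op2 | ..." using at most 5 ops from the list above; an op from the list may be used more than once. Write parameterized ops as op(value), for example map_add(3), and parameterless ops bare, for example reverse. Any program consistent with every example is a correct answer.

filter_gt(-9) | reverse | sort_desc | reverse | filter_gt(0)

Check, running the answer program on each example:
  [-7, 33, 41, 31] -> [-7, 33, 41, 31] -> [31, 41, 33, -7] -> [41, 33, 31, -7] -> [-7, 31, 33, 41] -> [31, 33, 41]
  [4, 7, 18, 4, -31, 24] -> [4, 7, 18, 4, 24] -> [24, 4, 18, 7, 4] -> [24, 18, 7, 4, 4] -> [4, 4, 7, 18, 24] -> [4, 4, 7, 18, 24]
  [12, -46, 27] -> [12, 27] -> [27, 12] -> [27, 12] -> [12, 27] -> [12, 27]
  [2, 26, 13, -46, 18, 18, 34, 22] -> [2, 26, 13, 18, 18, 34, 22] -> [22, 34, 18, 18, 13, 26, 2] -> [34, 26, 22, 18, 18, 13, 2] -> [2, 13, 18, 18, 22, 26, 34] -> [2, 13, 18, 18, 22, 26, 34]
  [-24, 44, -44, -24, 20, 50, -27] -> [44, 20, 50] -> [50, 20, 44] -> [50, 44, 20] -> [20, 44, 50] -> [20, 44, 50]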